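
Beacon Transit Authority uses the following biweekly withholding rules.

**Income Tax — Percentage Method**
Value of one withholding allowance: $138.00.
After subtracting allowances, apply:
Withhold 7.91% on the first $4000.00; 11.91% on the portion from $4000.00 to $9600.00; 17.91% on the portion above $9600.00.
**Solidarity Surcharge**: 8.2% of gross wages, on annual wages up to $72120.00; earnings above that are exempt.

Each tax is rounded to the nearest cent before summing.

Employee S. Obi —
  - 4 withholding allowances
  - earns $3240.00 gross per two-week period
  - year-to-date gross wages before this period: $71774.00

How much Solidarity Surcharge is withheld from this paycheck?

$28.37

Solidarity Surcharge: cap $72120.00 − YTD $71774.00 = $346.00 subject; 8.2% × $346.00 = $28.37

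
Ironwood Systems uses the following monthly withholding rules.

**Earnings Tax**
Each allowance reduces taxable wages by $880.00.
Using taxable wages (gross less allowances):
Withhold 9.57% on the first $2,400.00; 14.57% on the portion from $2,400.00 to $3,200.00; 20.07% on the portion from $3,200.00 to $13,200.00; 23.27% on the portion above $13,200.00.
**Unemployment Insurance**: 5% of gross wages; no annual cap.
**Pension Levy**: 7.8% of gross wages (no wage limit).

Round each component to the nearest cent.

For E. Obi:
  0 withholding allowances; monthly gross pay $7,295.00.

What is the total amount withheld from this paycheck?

$2,101.87

Earnings Tax: taxable = $7,295.00
  $346.24 + 20.07% × ($7,295.00 − $3,200.00) = $346.24 + 20.07% × $4,095.00 = $1,168.11
Unemployment Insurance: 5% × $7,295.00 = $364.75
Pension Levy: 7.8% × $7,295.00 = $569.01
Total: $1,168.11 + $364.75 + $569.01 = $2,101.87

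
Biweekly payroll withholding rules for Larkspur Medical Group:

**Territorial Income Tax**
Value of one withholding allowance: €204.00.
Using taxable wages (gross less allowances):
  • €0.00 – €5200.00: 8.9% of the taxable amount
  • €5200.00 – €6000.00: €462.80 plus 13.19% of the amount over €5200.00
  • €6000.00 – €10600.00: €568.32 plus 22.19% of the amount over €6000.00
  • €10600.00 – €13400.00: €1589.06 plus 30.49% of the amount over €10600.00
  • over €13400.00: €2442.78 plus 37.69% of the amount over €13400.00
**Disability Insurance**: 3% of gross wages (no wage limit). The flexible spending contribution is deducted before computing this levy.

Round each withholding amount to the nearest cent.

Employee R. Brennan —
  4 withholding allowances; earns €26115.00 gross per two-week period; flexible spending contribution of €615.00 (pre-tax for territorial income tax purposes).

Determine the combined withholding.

Territorial Income Tax: taxable = €26115.00 − €615.00 − 4×€204.00 = €24684.00
  €2442.78 + 37.69% × (€24684.00 − €13400.00) = €2442.78 + 37.69% × €11284.00 = €6695.72
Disability Insurance: 3% × €25500.00 = €765.00
Total: €6695.72 + €765.00 = €7460.72

€7460.72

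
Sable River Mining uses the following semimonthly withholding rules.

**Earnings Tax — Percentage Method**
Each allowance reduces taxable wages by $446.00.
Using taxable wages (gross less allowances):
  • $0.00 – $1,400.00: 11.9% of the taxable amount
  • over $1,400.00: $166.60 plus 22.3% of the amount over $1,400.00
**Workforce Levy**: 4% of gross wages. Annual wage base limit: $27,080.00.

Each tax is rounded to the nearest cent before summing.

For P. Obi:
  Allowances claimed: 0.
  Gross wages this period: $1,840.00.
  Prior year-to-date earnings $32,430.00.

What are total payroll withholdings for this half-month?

Earnings Tax: taxable = $1,840.00
  $166.60 + 22.3% × ($1,840.00 − $1,400.00) = $166.60 + 22.3% × $440.00 = $264.72
Workforce Levy: YTD $32,430.00 ≥ cap $27,080.00 → $0.00
Total: $264.72 + $0.00 = $264.72

$264.72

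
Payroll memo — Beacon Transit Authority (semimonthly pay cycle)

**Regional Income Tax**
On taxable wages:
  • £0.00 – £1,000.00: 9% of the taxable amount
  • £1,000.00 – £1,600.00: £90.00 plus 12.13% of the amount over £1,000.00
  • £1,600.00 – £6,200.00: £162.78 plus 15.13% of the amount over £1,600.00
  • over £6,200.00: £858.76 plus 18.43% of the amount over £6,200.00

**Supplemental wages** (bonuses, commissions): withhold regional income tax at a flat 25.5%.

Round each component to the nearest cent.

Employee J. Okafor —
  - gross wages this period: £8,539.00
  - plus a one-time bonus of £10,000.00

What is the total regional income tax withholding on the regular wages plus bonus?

£3,839.84

Regional Income Tax: taxable = £8,539.00
  £858.76 + 18.43% × (£8,539.00 − £6,200.00) = £858.76 + 18.43% × £2,339.00 = £1,289.84
Supplemental (25.5% flat on bonus): 25.5% × £10,000.00 = £2,550.00
Total regional income tax: £1,289.84 + £2,550.00 = £3,839.84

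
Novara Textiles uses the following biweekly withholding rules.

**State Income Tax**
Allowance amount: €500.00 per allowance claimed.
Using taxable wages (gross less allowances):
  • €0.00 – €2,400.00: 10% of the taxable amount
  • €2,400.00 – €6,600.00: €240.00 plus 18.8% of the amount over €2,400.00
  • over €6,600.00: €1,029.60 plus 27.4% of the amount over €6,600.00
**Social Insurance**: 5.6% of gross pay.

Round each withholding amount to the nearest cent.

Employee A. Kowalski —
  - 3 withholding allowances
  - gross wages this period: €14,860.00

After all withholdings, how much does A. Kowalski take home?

State Income Tax: taxable = €14,860.00 − 3×€500.00 = €13,360.00
  €1,029.60 + 27.4% × (€13,360.00 − €6,600.00) = €1,029.60 + 27.4% × €6,760.00 = €2,881.84
Social Insurance: 5.6% × €14,860.00 = €832.16
Total withheld: €2,881.84 + €832.16 = €3,714.00
Net pay: €14,860.00 − €3,714.00 = €11,146.00

€11,146.00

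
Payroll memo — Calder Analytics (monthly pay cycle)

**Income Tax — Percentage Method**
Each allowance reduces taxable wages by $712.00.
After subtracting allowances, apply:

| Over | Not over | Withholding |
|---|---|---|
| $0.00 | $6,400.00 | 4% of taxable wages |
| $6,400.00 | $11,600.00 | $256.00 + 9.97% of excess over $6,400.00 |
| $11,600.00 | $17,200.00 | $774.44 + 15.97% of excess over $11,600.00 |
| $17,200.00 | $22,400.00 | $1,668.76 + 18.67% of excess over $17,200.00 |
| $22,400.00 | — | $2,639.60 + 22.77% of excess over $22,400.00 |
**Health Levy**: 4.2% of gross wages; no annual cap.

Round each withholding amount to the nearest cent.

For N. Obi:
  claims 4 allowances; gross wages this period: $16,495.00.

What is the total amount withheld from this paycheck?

Income Tax: taxable = $16,495.00 − 4×$712.00 = $13,647.00
  $774.44 + 15.97% × ($13,647.00 − $11,600.00) = $774.44 + 15.97% × $2,047.00 = $1,101.35
Health Levy: 4.2% × $16,495.00 = $692.79
Total: $1,101.35 + $692.79 = $1,794.14

$1,794.14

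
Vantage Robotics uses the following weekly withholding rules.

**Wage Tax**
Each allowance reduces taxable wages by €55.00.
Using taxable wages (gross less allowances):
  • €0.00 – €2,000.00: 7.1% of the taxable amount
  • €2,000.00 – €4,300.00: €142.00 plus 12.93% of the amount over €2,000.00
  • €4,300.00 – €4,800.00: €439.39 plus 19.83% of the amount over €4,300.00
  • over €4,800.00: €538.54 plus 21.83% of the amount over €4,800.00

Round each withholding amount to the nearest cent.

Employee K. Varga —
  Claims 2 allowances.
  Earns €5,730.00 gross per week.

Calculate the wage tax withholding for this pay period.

€717.55

Wage Tax: taxable = €5,730.00 − 2×€55.00 = €5,620.00
  €538.54 + 21.83% × (€5,620.00 − €4,800.00) = €538.54 + 21.83% × €820.00 = €717.55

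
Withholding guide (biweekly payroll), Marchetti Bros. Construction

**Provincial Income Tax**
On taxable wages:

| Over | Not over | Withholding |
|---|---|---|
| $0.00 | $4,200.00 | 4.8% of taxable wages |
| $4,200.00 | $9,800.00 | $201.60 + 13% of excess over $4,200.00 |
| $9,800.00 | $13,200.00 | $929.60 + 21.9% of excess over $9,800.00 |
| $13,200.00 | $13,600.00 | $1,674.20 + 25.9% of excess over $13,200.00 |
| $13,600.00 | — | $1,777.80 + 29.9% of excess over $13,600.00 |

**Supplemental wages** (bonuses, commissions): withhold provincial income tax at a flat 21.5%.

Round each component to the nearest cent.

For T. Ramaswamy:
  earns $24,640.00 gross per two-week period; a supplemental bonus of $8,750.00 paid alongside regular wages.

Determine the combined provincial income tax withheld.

Provincial Income Tax: taxable = $24,640.00
  $1,777.80 + 29.9% × ($24,640.00 − $13,600.00) = $1,777.80 + 29.9% × $11,040.00 = $5,078.76
Supplemental (21.5% flat on bonus): 21.5% × $8,750.00 = $1,881.25
Total provincial income tax: $5,078.76 + $1,881.25 = $6,960.01

$6,960.01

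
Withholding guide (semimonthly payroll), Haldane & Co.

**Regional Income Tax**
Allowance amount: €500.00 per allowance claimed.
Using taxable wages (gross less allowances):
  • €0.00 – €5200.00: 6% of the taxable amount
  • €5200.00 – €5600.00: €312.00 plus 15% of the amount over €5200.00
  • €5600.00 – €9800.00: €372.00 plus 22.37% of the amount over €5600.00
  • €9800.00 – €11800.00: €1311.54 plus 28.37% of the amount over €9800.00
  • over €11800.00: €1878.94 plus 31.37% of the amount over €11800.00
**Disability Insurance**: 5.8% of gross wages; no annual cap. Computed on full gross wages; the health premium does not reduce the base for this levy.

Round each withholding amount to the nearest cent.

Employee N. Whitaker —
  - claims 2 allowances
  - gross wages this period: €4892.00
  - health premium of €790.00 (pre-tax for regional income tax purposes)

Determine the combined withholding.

€469.86

Regional Income Tax: taxable = €4892.00 − €790.00 − 2×€500.00 = €3102.00
  6% × €3102.00 = €186.12
Disability Insurance: 5.8% × €4892.00 = €283.74
Total: €186.12 + €283.74 = €469.86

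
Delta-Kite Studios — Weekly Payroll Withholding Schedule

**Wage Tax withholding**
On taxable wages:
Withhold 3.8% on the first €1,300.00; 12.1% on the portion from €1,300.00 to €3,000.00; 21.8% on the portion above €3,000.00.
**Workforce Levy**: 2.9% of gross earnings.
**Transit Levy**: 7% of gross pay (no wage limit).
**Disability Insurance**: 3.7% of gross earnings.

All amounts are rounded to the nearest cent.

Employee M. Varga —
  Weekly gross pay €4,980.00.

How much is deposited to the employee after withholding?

Wage Tax: taxable = €4,980.00
  €255.10 + 21.8% × (€4,980.00 − €3,000.00) = €255.10 + 21.8% × €1,980.00 = €686.74
Workforce Levy: 2.9% × €4,980.00 = €144.42
Transit Levy: 7% × €4,980.00 = €348.60
Disability Insurance: 3.7% × €4,980.00 = €184.26
Total withheld: €686.74 + €144.42 + €348.60 + €184.26 = €1,364.02
Net pay: €4,980.00 − €1,364.02 = €3,615.98

€3,615.98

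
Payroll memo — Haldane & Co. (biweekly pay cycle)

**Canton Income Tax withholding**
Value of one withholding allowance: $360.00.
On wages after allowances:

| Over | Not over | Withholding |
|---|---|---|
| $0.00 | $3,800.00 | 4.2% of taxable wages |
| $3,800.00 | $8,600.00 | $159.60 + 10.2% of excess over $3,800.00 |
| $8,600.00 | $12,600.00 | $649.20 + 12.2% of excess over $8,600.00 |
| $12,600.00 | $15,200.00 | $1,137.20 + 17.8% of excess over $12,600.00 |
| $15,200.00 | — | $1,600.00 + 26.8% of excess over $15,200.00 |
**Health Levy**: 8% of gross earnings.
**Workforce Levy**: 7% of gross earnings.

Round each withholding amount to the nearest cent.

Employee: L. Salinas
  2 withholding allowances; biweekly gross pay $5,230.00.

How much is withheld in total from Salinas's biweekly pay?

Canton Income Tax: taxable = $5,230.00 − 2×$360.00 = $4,510.00
  $159.60 + 10.2% × ($4,510.00 − $3,800.00) = $159.60 + 10.2% × $710.00 = $232.02
Health Levy: 8% × $5,230.00 = $418.40
Workforce Levy: 7% × $5,230.00 = $366.10
Total: $232.02 + $418.40 + $366.10 = $1,016.52

$1,016.52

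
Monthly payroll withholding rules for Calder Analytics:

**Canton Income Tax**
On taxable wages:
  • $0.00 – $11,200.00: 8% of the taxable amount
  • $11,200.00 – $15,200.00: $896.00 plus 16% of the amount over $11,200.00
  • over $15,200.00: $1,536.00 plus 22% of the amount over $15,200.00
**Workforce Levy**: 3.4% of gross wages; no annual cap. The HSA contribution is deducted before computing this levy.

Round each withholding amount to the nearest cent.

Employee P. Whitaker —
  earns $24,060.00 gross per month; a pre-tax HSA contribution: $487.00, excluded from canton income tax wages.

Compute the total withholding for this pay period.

$4,179.54

Canton Income Tax: taxable = $24,060.00 − $487.00 = $23,573.00
  $1,536.00 + 22% × ($23,573.00 − $15,200.00) = $1,536.00 + 22% × $8,373.00 = $3,378.06
Workforce Levy: 3.4% × $23,573.00 = $801.48
Total: $3,378.06 + $801.48 = $4,179.54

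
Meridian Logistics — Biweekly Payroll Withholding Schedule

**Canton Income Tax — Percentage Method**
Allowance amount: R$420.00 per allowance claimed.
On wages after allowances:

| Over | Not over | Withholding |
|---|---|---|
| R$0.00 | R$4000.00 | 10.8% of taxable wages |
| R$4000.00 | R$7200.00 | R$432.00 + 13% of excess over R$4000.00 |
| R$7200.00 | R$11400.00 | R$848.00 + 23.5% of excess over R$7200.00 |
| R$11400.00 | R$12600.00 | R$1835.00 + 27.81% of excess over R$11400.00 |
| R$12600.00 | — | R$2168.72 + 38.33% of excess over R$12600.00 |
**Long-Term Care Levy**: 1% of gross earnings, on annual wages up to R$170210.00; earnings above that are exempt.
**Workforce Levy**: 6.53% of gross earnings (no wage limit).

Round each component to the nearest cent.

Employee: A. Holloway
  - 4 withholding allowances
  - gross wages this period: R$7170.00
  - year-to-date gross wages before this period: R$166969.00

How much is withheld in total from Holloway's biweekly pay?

R$1126.31

Canton Income Tax: taxable = R$7170.00 − 4×R$420.00 = R$5490.00
  R$432.00 + 13% × (R$5490.00 − R$4000.00) = R$432.00 + 13% × R$1490.00 = R$625.70
Long-Term Care Levy: cap R$170210.00 − YTD R$166969.00 = R$3241.00 subject; 1% × R$3241.00 = R$32.41
Workforce Levy: 6.53% × R$7170.00 = R$468.20
Total: R$625.70 + R$32.41 + R$468.20 = R$1126.31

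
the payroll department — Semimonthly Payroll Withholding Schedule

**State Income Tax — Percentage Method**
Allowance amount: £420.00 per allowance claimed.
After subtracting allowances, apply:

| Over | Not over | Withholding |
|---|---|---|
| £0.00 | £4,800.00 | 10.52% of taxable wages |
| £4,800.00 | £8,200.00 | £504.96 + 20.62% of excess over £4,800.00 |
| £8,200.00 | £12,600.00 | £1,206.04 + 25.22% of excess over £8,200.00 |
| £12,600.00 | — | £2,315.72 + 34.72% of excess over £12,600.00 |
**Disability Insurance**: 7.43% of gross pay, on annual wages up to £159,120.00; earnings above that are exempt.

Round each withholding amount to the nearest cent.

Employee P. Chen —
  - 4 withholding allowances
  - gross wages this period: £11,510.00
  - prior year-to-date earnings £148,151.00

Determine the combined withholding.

£2,432.13

State Income Tax: taxable = £11,510.00 − 4×£420.00 = £9,830.00
  £1,206.04 + 25.22% × (£9,830.00 − £8,200.00) = £1,206.04 + 25.22% × £1,630.00 = £1,617.13
Disability Insurance: cap £159,120.00 − YTD £148,151.00 = £10,969.00 subject; 7.43% × £10,969.00 = £815.00
Total: £1,617.13 + £815.00 = £2,432.13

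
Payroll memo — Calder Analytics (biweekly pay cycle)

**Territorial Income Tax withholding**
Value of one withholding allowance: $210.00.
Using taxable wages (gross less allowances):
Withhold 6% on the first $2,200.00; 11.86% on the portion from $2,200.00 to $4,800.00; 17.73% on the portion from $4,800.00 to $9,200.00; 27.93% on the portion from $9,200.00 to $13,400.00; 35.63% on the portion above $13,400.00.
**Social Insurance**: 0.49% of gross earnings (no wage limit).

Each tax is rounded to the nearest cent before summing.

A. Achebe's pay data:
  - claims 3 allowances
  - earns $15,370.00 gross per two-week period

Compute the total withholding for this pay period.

Territorial Income Tax: taxable = $15,370.00 − 3×$210.00 = $14,740.00
  $2,393.54 + 35.63% × ($14,740.00 − $13,400.00) = $2,393.54 + 35.63% × $1,340.00 = $2,870.98
Social Insurance: 0.49% × $15,370.00 = $75.31
Total: $2,870.98 + $75.31 = $2,946.29

$2,946.29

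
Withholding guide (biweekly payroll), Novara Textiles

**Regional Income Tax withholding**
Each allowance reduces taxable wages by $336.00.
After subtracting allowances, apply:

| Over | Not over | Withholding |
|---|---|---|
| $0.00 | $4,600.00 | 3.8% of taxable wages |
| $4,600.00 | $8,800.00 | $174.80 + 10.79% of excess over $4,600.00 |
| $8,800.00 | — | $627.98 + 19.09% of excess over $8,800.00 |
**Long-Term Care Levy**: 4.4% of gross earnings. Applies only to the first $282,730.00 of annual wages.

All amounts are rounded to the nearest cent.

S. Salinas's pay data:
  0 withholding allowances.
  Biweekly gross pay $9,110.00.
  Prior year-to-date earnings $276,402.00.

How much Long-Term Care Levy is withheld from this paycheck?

Long-Term Care Levy: cap $282,730.00 − YTD $276,402.00 = $6,328.00 subject; 4.4% × $6,328.00 = $278.43

$278.43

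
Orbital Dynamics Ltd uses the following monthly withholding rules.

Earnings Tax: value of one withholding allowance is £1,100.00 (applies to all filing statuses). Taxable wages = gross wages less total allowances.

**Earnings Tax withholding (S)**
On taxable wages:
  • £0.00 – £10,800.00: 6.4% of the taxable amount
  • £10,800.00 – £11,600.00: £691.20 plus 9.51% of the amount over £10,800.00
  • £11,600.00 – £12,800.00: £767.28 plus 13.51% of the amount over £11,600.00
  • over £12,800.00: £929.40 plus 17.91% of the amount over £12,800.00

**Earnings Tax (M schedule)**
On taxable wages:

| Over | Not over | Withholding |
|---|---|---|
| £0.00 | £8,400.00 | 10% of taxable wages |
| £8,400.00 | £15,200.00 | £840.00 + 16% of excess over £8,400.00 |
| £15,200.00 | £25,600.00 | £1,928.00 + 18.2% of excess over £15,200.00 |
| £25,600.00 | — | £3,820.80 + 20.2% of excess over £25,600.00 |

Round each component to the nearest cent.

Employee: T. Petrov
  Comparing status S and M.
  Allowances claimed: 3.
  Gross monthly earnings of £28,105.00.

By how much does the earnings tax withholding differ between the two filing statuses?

£596.61

Earnings Tax (S): taxable = £28,105.00 − 3×£1,100.00 = £24,805.00
  £929.40 + 17.91% × (£24,805.00 − £12,800.00) = £929.40 + 17.91% × £12,005.00 = £3,079.50
Earnings Tax (M): taxable = £28,105.00 − 3×£1,100.00 = £24,805.00
  £1,928.00 + 18.2% × (£24,805.00 − £15,200.00) = £1,928.00 + 18.2% × £9,605.00 = £3,676.11
Difference: |£3,079.50 − £3,676.11| = £596.61 (higher under M)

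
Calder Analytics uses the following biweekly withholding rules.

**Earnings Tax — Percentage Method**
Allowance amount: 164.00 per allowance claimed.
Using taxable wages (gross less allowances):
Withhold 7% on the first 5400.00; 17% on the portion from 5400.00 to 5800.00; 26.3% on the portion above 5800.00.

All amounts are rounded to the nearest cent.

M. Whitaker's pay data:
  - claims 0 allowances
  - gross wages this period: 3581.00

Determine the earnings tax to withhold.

Earnings Tax: taxable = 3581.00
  7% × 3581.00 = 250.67

250.67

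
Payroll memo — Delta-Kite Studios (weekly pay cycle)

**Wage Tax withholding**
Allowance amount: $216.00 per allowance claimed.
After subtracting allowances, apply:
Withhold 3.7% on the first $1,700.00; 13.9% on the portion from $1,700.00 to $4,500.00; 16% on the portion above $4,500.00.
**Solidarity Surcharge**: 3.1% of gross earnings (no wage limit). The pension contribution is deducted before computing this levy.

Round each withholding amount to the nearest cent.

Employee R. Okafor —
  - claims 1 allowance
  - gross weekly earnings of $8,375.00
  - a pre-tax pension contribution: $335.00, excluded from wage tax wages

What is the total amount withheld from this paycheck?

$1,233.18

Wage Tax: taxable = $8,375.00 − $335.00 − 1×$216.00 = $7,824.00
  $452.10 + 16% × ($7,824.00 − $4,500.00) = $452.10 + 16% × $3,324.00 = $983.94
Solidarity Surcharge: 3.1% × $8,040.00 = $249.24
Total: $983.94 + $249.24 = $1,233.18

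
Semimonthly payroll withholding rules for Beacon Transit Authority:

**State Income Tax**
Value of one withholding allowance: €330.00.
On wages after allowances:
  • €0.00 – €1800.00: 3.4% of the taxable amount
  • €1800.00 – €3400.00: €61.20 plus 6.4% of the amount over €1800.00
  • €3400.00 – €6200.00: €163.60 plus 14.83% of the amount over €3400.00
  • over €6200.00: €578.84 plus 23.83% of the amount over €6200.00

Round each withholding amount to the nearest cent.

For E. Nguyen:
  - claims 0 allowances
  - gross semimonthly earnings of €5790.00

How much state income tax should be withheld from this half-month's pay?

€518.04

State Income Tax: taxable = €5790.00
  €163.60 + 14.83% × (€5790.00 − €3400.00) = €163.60 + 14.83% × €2390.00 = €518.04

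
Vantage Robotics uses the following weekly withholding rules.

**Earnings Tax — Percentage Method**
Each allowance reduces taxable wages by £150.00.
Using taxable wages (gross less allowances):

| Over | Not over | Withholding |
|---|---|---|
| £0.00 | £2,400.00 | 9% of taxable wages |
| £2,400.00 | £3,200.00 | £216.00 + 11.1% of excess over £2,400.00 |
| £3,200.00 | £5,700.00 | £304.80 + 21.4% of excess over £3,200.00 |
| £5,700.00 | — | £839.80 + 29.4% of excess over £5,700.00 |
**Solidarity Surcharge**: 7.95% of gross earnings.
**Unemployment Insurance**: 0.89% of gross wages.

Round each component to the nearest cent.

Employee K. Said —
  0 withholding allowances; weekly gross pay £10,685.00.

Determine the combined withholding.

£3,249.95

Earnings Tax: taxable = £10,685.00
  £839.80 + 29.4% × (£10,685.00 − £5,700.00) = £839.80 + 29.4% × £4,985.00 = £2,305.39
Solidarity Surcharge: 7.95% × £10,685.00 = £849.46
Unemployment Insurance: 0.89% × £10,685.00 = £95.10
Total: £2,305.39 + £849.46 + £95.10 = £3,249.95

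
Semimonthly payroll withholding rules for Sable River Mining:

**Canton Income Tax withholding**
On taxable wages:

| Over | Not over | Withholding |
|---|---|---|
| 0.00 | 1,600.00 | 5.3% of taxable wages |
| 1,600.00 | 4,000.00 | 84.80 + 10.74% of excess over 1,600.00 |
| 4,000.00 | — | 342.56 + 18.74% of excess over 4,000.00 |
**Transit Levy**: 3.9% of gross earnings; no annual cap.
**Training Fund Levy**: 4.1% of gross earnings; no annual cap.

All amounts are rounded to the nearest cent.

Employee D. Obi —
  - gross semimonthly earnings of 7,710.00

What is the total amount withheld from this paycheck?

1,654.61

Canton Income Tax: taxable = 7,710.00
  342.56 + 18.74% × (7,710.00 − 4,000.00) = 342.56 + 18.74% × 3,710.00 = 1,037.81
Transit Levy: 3.9% × 7,710.00 = 300.69
Training Fund Levy: 4.1% × 7,710.00 = 316.11
Total: 1,037.81 + 300.69 + 316.11 = 1,654.61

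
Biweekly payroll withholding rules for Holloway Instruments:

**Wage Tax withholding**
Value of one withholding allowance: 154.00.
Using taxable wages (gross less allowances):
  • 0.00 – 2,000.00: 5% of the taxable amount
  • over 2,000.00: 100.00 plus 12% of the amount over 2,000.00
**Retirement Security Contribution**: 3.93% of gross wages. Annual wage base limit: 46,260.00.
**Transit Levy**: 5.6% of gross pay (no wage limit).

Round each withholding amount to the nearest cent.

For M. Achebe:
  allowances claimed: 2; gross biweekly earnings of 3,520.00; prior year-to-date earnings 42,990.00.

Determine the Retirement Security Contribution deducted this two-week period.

Retirement Security Contribution: cap 46,260.00 − YTD 42,990.00 = 3,270.00 subject; 3.93% × 3,270.00 = 128.51

128.51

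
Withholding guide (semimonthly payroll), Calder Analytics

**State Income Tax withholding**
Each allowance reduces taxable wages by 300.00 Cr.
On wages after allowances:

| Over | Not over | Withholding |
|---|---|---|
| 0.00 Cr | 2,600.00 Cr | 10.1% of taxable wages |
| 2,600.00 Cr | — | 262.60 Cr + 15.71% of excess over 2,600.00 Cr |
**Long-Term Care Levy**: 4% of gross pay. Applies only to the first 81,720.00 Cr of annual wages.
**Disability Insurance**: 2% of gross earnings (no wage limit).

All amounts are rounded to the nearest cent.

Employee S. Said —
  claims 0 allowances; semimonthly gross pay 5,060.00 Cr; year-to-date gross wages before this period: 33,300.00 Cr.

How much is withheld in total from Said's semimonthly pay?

952.67 Cr

State Income Tax: taxable = 5,060.00 Cr
  262.60 Cr + 15.71% × (5,060.00 Cr − 2,600.00 Cr) = 262.60 Cr + 15.71% × 2,460.00 Cr = 649.07 Cr
Long-Term Care Levy: 4% × 5,060.00 Cr = 202.40 Cr
Disability Insurance: 2% × 5,060.00 Cr = 101.20 Cr
Total: 649.07 Cr + 202.40 Cr + 101.20 Cr = 952.67 Cr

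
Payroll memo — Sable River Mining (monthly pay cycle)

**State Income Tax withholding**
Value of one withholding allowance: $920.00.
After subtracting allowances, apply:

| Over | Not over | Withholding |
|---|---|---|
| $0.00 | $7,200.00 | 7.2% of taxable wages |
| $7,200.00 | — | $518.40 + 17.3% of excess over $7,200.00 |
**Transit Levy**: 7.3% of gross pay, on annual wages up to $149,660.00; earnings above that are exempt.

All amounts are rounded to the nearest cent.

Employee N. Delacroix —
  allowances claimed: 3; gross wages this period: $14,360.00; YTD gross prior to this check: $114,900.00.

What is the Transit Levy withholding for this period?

$1,048.28

Transit Levy: 7.3% × $14,360.00 = $1,048.28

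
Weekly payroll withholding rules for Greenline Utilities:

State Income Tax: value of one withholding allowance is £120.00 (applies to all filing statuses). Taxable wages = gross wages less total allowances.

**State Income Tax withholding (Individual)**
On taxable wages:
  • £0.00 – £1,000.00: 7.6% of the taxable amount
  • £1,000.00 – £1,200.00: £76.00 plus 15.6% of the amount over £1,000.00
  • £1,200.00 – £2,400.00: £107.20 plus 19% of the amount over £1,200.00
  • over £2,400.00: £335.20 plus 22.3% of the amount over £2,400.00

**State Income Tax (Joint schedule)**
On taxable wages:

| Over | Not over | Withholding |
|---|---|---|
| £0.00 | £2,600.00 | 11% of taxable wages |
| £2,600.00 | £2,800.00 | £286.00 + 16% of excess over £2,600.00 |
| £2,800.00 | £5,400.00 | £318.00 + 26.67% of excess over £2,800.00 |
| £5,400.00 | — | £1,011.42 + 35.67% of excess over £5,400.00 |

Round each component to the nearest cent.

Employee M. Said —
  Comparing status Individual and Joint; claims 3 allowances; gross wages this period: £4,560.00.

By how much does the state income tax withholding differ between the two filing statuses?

£45.22

State Income Tax (Individual): taxable = £4,560.00 − 3×£120.00 = £4,200.00
  £335.20 + 22.3% × (£4,200.00 − £2,400.00) = £335.20 + 22.3% × £1,800.00 = £736.60
State Income Tax (Joint): taxable = £4,560.00 − 3×£120.00 = £4,200.00
  £318.00 + 26.67% × (£4,200.00 − £2,800.00) = £318.00 + 26.67% × £1,400.00 = £691.38
Difference: |£736.60 − £691.38| = £45.22 (higher under Individual)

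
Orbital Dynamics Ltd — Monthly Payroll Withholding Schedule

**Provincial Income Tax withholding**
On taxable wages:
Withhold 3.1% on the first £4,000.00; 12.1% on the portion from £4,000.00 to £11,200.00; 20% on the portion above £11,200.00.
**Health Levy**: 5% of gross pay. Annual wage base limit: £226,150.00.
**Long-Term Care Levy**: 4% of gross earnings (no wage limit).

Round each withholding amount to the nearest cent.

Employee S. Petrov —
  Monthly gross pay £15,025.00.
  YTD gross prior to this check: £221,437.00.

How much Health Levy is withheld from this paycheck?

£235.65

Health Levy: cap £226,150.00 − YTD £221,437.00 = £4,713.00 subject; 5% × £4,713.00 = £235.65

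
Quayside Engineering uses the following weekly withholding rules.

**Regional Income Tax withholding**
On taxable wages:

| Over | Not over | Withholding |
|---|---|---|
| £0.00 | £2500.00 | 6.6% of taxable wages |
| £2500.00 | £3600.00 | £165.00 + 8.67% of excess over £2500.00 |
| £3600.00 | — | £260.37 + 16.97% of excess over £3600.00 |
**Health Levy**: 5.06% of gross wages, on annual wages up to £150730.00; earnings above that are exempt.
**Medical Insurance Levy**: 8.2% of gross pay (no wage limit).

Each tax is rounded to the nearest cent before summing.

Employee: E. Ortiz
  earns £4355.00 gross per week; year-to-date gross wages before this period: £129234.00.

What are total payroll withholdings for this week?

Regional Income Tax: taxable = £4355.00
  £260.37 + 16.97% × (£4355.00 − £3600.00) = £260.37 + 16.97% × £755.00 = £388.49
Health Levy: 5.06% × £4355.00 = £220.36
Medical Insurance Levy: 8.2% × £4355.00 = £357.11
Total: £388.49 + £220.36 + £357.11 = £965.96

£965.96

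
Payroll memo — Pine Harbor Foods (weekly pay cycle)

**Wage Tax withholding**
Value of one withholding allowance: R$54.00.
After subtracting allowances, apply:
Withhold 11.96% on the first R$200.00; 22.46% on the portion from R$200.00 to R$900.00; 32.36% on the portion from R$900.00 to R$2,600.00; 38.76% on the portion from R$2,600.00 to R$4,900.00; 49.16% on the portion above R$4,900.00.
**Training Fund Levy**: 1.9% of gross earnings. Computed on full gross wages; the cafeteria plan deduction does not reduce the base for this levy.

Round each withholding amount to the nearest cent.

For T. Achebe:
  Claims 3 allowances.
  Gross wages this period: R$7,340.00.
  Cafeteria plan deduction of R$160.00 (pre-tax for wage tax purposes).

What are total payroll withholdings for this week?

R$2,803.41

Wage Tax: taxable = R$7,340.00 − R$160.00 − 3×R$54.00 = R$7,018.00
  R$1,622.74 + 49.16% × (R$7,018.00 − R$4,900.00) = R$1,622.74 + 49.16% × R$2,118.00 = R$2,663.95
Training Fund Levy: 1.9% × R$7,340.00 = R$139.46
Total: R$2,663.95 + R$139.46 = R$2,803.41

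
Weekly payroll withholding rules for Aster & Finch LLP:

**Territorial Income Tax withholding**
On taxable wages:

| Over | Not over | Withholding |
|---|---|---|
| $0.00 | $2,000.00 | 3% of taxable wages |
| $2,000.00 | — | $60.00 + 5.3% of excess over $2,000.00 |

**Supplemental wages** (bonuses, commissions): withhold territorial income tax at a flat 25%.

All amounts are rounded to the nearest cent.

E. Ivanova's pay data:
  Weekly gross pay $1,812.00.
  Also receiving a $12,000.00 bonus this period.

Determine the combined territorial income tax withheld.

$3,054.36

Territorial Income Tax: taxable = $1,812.00
  3% × $1,812.00 = $54.36
Supplemental (25% flat on bonus): 25% × $12,000.00 = $3,000.00
Total territorial income tax: $54.36 + $3,000.00 = $3,054.36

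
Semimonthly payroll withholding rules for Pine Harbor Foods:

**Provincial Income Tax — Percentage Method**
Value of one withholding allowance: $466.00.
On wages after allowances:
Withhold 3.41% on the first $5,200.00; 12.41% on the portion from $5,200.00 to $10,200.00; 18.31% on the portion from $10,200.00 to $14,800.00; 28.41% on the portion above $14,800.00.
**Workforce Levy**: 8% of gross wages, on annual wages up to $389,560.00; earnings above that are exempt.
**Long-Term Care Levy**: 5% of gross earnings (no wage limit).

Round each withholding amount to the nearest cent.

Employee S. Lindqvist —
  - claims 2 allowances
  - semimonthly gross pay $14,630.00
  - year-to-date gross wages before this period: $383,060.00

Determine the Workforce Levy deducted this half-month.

Workforce Levy: cap $389,560.00 − YTD $383,060.00 = $6,500.00 subject; 8% × $6,500.00 = $520.00

$520.00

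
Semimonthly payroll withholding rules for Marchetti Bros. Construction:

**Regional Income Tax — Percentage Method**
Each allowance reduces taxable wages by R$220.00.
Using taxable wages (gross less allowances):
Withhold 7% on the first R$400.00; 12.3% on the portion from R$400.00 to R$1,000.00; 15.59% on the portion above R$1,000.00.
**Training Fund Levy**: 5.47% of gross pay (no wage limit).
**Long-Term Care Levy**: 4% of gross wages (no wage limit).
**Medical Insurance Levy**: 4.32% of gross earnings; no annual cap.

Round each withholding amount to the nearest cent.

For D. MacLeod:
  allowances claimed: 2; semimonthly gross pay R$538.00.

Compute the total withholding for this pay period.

Regional Income Tax: taxable = R$538.00 − 2×R$220.00 = R$98.00
  7% × R$98.00 = R$6.86
Training Fund Levy: 5.47% × R$538.00 = R$29.43
Long-Term Care Levy: 4% × R$538.00 = R$21.52
Medical Insurance Levy: 4.32% × R$538.00 = R$23.24
Total: R$6.86 + R$29.43 + R$21.52 + R$23.24 = R$81.05

R$81.05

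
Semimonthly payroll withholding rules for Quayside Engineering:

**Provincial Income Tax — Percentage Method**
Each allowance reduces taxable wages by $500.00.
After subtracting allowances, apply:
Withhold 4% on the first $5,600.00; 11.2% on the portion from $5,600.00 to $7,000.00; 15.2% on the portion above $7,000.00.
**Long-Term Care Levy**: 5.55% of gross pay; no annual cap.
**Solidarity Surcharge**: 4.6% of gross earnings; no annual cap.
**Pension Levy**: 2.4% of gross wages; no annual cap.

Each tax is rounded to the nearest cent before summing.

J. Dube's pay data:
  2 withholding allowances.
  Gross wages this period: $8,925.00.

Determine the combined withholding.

Provincial Income Tax: taxable = $8,925.00 − 2×$500.00 = $7,925.00
  $380.80 + 15.2% × ($7,925.00 − $7,000.00) = $380.80 + 15.2% × $925.00 = $521.40
Long-Term Care Levy: 5.55% × $8,925.00 = $495.34
Solidarity Surcharge: 4.6% × $8,925.00 = $410.55
Pension Levy: 2.4% × $8,925.00 = $214.20
Total: $521.40 + $495.34 + $410.55 + $214.20 = $1,641.49

$1,641.49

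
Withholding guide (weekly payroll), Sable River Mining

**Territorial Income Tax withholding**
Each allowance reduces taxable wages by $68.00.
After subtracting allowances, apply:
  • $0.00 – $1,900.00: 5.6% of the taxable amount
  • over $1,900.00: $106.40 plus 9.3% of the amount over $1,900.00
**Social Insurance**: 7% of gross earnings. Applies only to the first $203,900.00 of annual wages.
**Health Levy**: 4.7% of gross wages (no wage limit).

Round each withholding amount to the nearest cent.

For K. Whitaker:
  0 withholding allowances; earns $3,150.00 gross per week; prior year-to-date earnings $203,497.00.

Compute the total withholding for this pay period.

Territorial Income Tax: taxable = $3,150.00
  $106.40 + 9.3% × ($3,150.00 − $1,900.00) = $106.40 + 9.3% × $1,250.00 = $222.65
Social Insurance: cap $203,900.00 − YTD $203,497.00 = $403.00 subject; 7% × $403.00 = $28.21
Health Levy: 4.7% × $3,150.00 = $148.05
Total: $222.65 + $28.21 + $148.05 = $398.91

$398.91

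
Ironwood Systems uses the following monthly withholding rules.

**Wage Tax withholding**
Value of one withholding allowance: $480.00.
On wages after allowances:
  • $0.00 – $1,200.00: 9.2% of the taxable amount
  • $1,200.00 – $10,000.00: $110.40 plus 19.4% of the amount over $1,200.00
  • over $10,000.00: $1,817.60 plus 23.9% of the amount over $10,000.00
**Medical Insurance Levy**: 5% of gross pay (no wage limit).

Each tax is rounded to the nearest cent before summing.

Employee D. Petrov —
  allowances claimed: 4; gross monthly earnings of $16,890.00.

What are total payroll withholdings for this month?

Wage Tax: taxable = $16,890.00 − 4×$480.00 = $14,970.00
  $1,817.60 + 23.9% × ($14,970.00 − $10,000.00) = $1,817.60 + 23.9% × $4,970.00 = $3,005.43
Medical Insurance Levy: 5% × $16,890.00 = $844.50
Total: $3,005.43 + $844.50 = $3,849.93

$3,849.93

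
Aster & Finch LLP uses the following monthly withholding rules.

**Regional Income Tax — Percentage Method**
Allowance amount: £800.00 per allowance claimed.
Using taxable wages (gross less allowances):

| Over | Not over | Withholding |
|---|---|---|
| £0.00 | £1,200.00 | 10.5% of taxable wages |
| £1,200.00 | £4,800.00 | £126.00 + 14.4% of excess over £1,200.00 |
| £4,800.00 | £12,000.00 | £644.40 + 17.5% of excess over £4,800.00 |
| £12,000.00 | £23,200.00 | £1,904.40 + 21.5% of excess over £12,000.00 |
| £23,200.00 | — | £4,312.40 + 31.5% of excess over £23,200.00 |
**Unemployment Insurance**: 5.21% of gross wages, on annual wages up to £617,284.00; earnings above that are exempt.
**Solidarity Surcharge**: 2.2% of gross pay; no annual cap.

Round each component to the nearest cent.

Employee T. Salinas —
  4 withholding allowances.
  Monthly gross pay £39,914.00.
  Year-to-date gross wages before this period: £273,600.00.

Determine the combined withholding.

£11,526.94

Regional Income Tax: taxable = £39,914.00 − 4×£800.00 = £36,714.00
  £4,312.40 + 31.5% × (£36,714.00 − £23,200.00) = £4,312.40 + 31.5% × £13,514.00 = £8,569.31
Unemployment Insurance: 5.21% × £39,914.00 = £2,079.52
Solidarity Surcharge: 2.2% × £39,914.00 = £878.11
Total: £8,569.31 + £2,079.52 + £878.11 = £11,526.94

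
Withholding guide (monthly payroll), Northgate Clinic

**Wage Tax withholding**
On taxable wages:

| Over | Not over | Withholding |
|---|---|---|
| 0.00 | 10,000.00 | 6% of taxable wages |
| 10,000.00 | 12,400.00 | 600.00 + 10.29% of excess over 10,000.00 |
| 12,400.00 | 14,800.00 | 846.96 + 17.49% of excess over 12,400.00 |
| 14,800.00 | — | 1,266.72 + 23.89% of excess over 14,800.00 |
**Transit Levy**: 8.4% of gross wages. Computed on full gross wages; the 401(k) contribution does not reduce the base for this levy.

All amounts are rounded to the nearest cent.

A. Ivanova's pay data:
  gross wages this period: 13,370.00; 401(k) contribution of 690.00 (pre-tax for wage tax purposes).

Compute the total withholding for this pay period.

Wage Tax: taxable = 13,370.00 − 690.00 = 12,680.00
  846.96 + 17.49% × (12,680.00 − 12,400.00) = 846.96 + 17.49% × 280.00 = 895.93
Transit Levy: 8.4% × 13,370.00 = 1,123.08
Total: 895.93 + 1,123.08 = 2,019.01

2,019.01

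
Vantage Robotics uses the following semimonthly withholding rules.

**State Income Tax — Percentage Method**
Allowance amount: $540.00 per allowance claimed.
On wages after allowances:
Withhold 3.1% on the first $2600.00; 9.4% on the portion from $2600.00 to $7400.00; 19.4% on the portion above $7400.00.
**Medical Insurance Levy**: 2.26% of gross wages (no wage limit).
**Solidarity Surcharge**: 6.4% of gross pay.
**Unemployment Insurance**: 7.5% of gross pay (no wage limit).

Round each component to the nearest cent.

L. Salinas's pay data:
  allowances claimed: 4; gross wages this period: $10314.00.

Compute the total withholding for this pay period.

$2344.83

State Income Tax: taxable = $10314.00 − 4×$540.00 = $8154.00
  $531.80 + 19.4% × ($8154.00 − $7400.00) = $531.80 + 19.4% × $754.00 = $678.08
Medical Insurance Levy: 2.26% × $10314.00 = $233.10
Solidarity Surcharge: 6.4% × $10314.00 = $660.10
Unemployment Insurance: 7.5% × $10314.00 = $773.55
Total: $678.08 + $233.10 + $660.10 + $773.55 = $2344.83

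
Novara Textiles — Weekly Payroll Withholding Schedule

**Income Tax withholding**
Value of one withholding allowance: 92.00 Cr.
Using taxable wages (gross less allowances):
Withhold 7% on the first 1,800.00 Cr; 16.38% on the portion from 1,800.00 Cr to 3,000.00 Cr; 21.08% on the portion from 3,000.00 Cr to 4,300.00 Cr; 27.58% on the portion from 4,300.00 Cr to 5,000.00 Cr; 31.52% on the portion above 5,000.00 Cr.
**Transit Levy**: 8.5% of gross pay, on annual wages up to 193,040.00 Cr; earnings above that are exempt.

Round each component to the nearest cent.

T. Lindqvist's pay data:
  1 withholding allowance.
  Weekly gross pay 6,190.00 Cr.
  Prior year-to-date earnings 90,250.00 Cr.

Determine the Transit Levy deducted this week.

526.15 Cr

Transit Levy: 8.5% × 6,190.00 Cr = 526.15 Cr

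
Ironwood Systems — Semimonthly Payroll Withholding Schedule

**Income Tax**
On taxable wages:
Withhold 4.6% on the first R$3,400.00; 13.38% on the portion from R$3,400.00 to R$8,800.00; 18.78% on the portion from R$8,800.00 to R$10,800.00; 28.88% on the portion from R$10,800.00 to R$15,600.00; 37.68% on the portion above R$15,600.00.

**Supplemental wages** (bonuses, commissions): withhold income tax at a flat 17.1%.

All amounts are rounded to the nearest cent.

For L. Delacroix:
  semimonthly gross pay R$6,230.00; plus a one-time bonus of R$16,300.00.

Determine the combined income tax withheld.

Income Tax: taxable = R$6,230.00
  R$156.40 + 13.38% × (R$6,230.00 − R$3,400.00) = R$156.40 + 13.38% × R$2,830.00 = R$535.05
Supplemental (17.1% flat on bonus): 17.1% × R$16,300.00 = R$2,787.30
Total income tax: R$535.05 + R$2,787.30 = R$3,322.35

R$3,322.35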